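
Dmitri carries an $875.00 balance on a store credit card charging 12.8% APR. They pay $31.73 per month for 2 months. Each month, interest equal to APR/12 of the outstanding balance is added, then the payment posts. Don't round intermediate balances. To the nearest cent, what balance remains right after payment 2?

Monthly rate r = 12.8%/12 = 1.06667% = 0.0106667.
Each month: B ← B·(1+r) − $31.73.
Month 1: interest $9.33; balance after payment $852.60.
Month 2: interest $9.09; balance after payment $829.97.

$829.97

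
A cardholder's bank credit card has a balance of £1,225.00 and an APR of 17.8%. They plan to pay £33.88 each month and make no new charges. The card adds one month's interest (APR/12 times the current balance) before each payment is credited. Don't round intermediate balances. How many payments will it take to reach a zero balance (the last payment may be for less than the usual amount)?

Monthly rate r = 17.8%/12 = 1.48333% = 0.0148333.
Recurrence: B ← B·(1+r) − £33.88.
Month 1: interest £18.17; balance after payment £1,209.29.
Month 2: interest £17.94; balance after payment £1,193.35.
Closed form: n = −ln(1 − rB₀/P)/ln(1+r) = −ln(0.46367)/ln(1.01483) ≈ 52.198, so the balance reaches zero during payment 53.

53 payments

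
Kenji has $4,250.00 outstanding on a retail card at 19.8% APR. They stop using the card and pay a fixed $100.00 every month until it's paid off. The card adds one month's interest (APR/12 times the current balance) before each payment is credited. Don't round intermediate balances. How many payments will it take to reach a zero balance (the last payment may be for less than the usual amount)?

74 payments

Monthly rate r = 19.8%/12 = 1.65% = 0.0165.
Recurrence: B ← B·(1+r) − $100.00.
Month 1: interest $70.12; balance after payment $4,220.12.
Month 2: interest $69.63; balance after payment $4,189.76.
Closed form: n = −ln(1 − rB₀/P)/ln(1+r) = −ln(0.29875)/ln(1.0165) ≈ 73.824, so the balance reaches zero during payment 74.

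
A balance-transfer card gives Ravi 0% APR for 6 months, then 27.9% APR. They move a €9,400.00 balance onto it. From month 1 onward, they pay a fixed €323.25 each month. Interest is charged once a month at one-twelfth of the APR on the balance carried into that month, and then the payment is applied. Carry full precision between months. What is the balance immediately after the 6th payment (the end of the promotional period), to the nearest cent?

Promo months 1–6 at r₀ = 0%/12 = 0; months 7+ at r₁ = 27.9%/12 = 0.02325.
After month 6 (no interest yet): B = €9,400.00 − 6·€323.25 = €7,460.50.

€7,460.50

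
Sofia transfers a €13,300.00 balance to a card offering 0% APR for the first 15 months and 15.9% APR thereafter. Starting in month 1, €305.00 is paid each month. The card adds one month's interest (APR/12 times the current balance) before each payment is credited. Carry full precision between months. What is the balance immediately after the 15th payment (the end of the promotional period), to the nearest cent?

Promo months 1–15 at r₀ = 0%/12 = 0; months 16+ at r₁ = 15.9%/12 = 0.01325.
After month 15 (no interest yet): B = €13,300.00 − 15·€305.00 = €8,725.00.

€8,725.00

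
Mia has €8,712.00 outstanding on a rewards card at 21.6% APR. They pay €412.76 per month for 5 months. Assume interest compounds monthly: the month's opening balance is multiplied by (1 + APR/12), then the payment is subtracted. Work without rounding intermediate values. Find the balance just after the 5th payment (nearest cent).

Monthly rate r = 21.6%/12 = 1.8% = 0.018.
Each month: B ← B·(1+r) − €412.76.
Month 1: interest €156.82; balance after payment €8,456.06.
Month 2: interest €152.21; balance after payment €8,195.51.
Month 3: interest €147.52; balance after payment €7,930.26.
Month 4: interest €142.74; balance after payment €7,660.25.
Month 5: interest €137.88; balance after payment €7,385.37.

€7,385.37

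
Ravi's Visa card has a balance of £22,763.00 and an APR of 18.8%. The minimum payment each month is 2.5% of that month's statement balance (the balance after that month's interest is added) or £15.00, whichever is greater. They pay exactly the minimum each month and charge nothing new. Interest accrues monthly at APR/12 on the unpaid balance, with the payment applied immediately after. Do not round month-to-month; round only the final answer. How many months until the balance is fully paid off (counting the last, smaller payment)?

Monthly rate r = 18.8%/12 = 1.56667% = 0.0156667.
While 2.5% of the post-interest balance exceeds £15.00, each month B ← (B·(1+r))·(1 − 0.025), i.e. B shrinks by the factor (1+r)·0.975 = 0.99028.
This holds for months 1–374. Entering month 375 the balance is £588.71; 2.5% of the post-interest balance is now below £15.00, so the flat £15.00 minimum applies from here.
From month 375 a fixed £15.00 at rate r clears £588.71 in 62 more payments. Total: 374 + 62 = 436 months.

436 months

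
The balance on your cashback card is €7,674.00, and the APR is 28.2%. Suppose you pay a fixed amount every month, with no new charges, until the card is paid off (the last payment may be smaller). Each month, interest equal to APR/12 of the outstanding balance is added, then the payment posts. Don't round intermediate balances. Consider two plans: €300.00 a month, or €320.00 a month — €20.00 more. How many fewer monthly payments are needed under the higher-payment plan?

Monthly rate r = 28.2%/12 = 2.35% = 0.0235.
At €300.00/mo: n = ⌈−ln(1 − rB₀/P)/ln(1+r)⌉ = 40 payments (last €171.63); total interest = total paid − €7,674.00 = €4,197.63.
At €320.00/mo: 36 payments (last €222.84); total interest €3,748.84.
Payments saved = 40 − 36 = 4.

4 fewer payments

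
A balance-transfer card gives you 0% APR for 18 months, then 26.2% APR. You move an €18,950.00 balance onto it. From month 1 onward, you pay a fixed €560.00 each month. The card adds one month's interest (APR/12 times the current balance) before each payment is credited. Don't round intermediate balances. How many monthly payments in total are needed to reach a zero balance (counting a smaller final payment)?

38 months

Promo months 1–18 at r₀ = 0%/12 = 0; months 19+ at r₁ = 26.2%/12 = 0.0218333.
After month 18 (no interest yet): B = €18,950.00 − 18·€560.00 = €8,870.00.
Then at r₁ with €560.00/mo: n₂ = −ln(1 − r₁·B/P)/ln(1+r₁) ≈ 19.65 → 20 more payments.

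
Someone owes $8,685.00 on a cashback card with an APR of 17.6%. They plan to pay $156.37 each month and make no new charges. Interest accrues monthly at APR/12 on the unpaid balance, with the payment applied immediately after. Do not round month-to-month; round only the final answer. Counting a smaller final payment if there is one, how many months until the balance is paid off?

116 months

Monthly rate r = 17.6%/12 = 1.46667% = 0.0146667.
Recurrence: B ← B·(1+r) − $156.37.
Month 1: interest $127.38; balance after payment $8,656.01.
Month 2: interest $126.95; balance after payment $8,626.59.
Closed form: n = −ln(1 − rB₀/P)/ln(1+r) = −ln(0.18539)/ln(1.01467) ≈ 115.746, so the balance reaches zero during payment 116.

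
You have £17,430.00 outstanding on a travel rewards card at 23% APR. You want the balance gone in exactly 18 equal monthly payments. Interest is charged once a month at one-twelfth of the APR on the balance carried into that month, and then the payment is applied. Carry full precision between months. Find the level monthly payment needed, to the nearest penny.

£1,154.12

Monthly rate r = 23%/12 = 1.91667% = 0.0191667.
Level-payment amortization: P = B₀·r / (1 − (1+r)^(−n)) = 17430.00·0.0191667 / (1 − 1.01917^(−18)).
Denominator 1 − (1+r)^(−18) = 0.289463811.
P = 334.075 / 0.289463811 ≈ 1154.12.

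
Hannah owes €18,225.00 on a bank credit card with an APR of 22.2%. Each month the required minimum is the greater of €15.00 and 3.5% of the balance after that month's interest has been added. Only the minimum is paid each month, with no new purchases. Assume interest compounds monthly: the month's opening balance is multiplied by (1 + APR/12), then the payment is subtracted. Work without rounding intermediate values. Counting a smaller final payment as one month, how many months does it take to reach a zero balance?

258 months

Monthly rate r = 22.2%/12 = 1.85% = 0.0185.
While 3.5% of the post-interest balance exceeds €15.00, each month B ← (B·(1+r))·(1 − 0.035), i.e. B shrinks by the factor (1+r)·0.965 = 0.98285.
This holds for months 1–218. Entering month 219 the balance is €419.88; 3.5% of the post-interest balance is now below €15.00, so the flat €15.00 minimum applies from here.
From month 219 a fixed €15.00 at rate r clears €419.88 in 40 more payments. Total: 218 + 40 = 258 months.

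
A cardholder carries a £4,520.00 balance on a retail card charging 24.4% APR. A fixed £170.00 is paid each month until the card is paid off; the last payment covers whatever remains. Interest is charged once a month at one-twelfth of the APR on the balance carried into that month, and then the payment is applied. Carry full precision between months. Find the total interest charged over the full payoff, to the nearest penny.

Monthly rate r = 24.4%/12 = 2.03333% = 0.0203333.
Payoff takes n = ⌈−ln(1 − rB₀/P)/ln(1+r)⌉ = ⌈38.645⌉ = 39 payments; the last is £109.99.
Total paid = 38·£170.00 + £109.99 = £6,569.99.
Total interest = total paid − principal = £6,569.99 − £4,520.00 = £2,049.99.

£2,049.99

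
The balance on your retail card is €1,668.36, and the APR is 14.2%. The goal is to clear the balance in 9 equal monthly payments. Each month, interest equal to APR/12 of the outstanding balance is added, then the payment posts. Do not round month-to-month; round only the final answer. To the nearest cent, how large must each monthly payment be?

€196.51

Monthly rate r = 14.2%/12 = 1.18333% = 0.0118333.
Level-payment amortization: P = B₀·r / (1 − (1+r)^(−n)) = 1668.36·0.0118333 / (1 − 1.01183^(−9)).
Denominator 1 − (1+r)^(−9) = 0.100462739.
P = 19.7423 / 0.100462739 ≈ 196.51.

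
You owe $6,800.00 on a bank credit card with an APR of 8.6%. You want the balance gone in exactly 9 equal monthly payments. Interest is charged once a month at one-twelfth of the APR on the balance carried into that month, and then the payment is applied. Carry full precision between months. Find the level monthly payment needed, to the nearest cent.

$782.89

Monthly rate r = 8.6%/12 = 0.716667% = 0.00716667.
Level-payment amortization: P = B₀·r / (1 − (1+r)^(−n)) = 6800.00·0.00716667 / (1 − 1.00717^(−9)).
Denominator 1 − (1+r)^(−9) = 0.0622482027.
P = 48.7333 / 0.0622482027 ≈ 782.89.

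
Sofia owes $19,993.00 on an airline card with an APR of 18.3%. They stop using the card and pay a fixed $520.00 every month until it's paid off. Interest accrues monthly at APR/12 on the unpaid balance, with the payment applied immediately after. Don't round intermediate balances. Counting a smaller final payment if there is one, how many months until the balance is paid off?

59 payments

Monthly rate r = 18.3%/12 = 1.525% = 0.01525.
Recurrence: B ← B·(1+r) − $520.00.
Month 1: interest $304.89; balance after payment $19,777.89.
Month 2: interest $301.61; balance after payment $19,559.51.
Closed form: n = −ln(1 − rB₀/P)/ln(1+r) = −ln(0.41367)/ln(1.01525) ≈ 58.322, so the balance reaches zero during payment 59.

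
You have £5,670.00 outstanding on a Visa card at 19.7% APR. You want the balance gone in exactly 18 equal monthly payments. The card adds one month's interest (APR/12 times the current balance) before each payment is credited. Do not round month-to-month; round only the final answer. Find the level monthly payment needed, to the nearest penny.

£366.39

Monthly rate r = 19.7%/12 = 1.64167% = 0.0164167.
Level-payment amortization: P = B₀·r / (1 − (1+r)^(−n)) = 5670.00·0.0164167 / (1 − 1.01642^(−18)).
Denominator 1 − (1+r)^(−18) = 0.254052951.
P = 93.0825 / 0.254052951 ≈ 366.39.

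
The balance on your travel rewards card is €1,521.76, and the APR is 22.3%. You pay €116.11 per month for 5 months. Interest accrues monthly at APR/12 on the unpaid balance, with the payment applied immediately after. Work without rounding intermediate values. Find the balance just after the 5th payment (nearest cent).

€1,065.98

Monthly rate r = 22.3%/12 = 1.85833% = 0.0185833.
Each month: B ← B·(1+r) − €116.11.
Month 1: interest €28.28; balance after payment €1,433.93.
Month 2: interest €26.65; balance after payment €1,344.47.
Month 3: interest €24.98; balance after payment €1,253.34.
Month 4: interest €23.29; balance after payment €1,160.52.
Month 5: interest €21.57; balance after payment €1,065.98.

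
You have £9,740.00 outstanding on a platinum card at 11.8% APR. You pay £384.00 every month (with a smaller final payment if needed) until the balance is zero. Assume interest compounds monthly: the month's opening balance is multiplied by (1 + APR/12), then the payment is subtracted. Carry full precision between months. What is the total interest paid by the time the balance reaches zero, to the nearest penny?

£1,519.36

Monthly rate r = 11.8%/12 = 0.983333% = 0.00983333.
Payoff takes n = ⌈−ln(1 − rB₀/P)/ln(1+r)⌉ = ⌈29.320⌉ = 30 payments; the last is £123.36.
Total paid = 29·£384.00 + £123.36 = £11,259.36.
Total interest = total paid − principal = £11,259.36 − £9,740.00 = £1,519.36.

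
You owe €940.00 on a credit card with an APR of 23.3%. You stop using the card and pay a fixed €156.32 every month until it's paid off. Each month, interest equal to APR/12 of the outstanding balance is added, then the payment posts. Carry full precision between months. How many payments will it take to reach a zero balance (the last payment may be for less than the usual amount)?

7 months

Monthly rate r = 23.3%/12 = 1.94167% = 0.0194167.
Recurrence: B ← B·(1+r) − €156.32.
Month 1: interest €18.25; balance after payment €801.93.
Month 2: interest €15.57; balance after payment €661.18.
Closed form: n = −ln(1 − rB₀/P)/ln(1+r) = −ln(0.88324)/ln(1.01942) ≈ 6.456, so the balance reaches zero during payment 7.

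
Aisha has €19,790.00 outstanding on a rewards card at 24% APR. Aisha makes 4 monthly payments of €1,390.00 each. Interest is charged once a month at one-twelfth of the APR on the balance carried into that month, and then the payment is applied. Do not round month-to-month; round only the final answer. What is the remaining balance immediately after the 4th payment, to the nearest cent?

Monthly rate r = 24%/12 = 2% = 0.02.
Each month: B ← B·(1+r) − €1,390.00.
Month 1: interest €395.80; balance after payment €18,795.80.
Month 2: interest €375.92; balance after payment €17,781.72.
Month 3: interest €355.63; balance after payment €16,747.35.
Month 4: interest €334.95; balance after payment €15,692.30.

€15,692.30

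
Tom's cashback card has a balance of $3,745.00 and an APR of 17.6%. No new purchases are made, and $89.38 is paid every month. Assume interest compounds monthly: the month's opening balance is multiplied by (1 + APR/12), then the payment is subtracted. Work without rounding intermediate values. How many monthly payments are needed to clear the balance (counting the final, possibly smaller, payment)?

Monthly rate r = 17.6%/12 = 1.46667% = 0.0146667.
Recurrence: B ← B·(1+r) − $89.38.
Month 1: interest $54.93; balance after payment $3,710.55.
Month 2: interest $54.42; balance after payment $3,675.59.
Closed form: n = −ln(1 − rB₀/P)/ln(1+r) = −ln(0.38547)/ln(1.01467) ≈ 65.473, so the balance reaches zero during payment 66.

66 months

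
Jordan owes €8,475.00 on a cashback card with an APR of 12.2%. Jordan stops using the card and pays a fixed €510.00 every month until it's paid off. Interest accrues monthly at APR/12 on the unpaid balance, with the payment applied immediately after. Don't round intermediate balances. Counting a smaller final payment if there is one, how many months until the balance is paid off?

19 payments

Monthly rate r = 12.2%/12 = 1.01667% = 0.0101667.
Recurrence: B ← B·(1+r) − €510.00.
Month 1: interest €86.16; balance after payment €8,051.16.
Month 2: interest €81.85; balance after payment €7,623.02.
Closed form: n = −ln(1 − rB₀/P)/ln(1+r) = −ln(0.83105)/ln(1.01017) ≈ 18.295, so the balance reaches zero during payment 19.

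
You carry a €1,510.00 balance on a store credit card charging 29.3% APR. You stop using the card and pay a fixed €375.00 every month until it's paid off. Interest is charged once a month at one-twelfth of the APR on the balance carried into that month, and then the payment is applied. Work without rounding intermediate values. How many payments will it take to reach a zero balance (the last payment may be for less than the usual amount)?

5 payments

Monthly rate r = 29.3%/12 = 2.44167% = 0.0244167.
Recurrence: B ← B·(1+r) − €375.00.
Month 1: interest €36.87; balance after payment €1,171.87.
Month 2: interest €28.61; balance after payment €825.48.
Month 3: interest €20.16; balance after payment €470.64.
Month 4: interest €11.49; balance after payment €107.13.
Month 5: interest €2.62; balance after payment €0.00.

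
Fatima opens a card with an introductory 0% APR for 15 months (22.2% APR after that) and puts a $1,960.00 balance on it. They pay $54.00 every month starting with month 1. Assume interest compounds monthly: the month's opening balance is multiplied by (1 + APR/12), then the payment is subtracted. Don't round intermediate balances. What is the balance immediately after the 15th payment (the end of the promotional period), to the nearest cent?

Promo months 1–15 at r₀ = 0%/12 = 0; months 16+ at r₁ = 22.2%/12 = 0.0185.
After month 15 (no interest yet): B = $1,960.00 − 15·$54.00 = $1,150.00.

$1,150.00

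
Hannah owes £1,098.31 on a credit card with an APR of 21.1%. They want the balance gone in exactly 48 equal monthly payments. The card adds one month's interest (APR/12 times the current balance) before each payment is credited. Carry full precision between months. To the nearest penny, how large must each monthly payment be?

£34.07

Monthly rate r = 21.1%/12 = 1.75833% = 0.0175833.
Level-payment amortization: P = B₀·r / (1 − (1+r)^(−n)) = 1098.31·0.0175833 / (1 − 1.01758^(−48)).
Denominator 1 − (1+r)^(−48) = 0.566847614.
P = 19.312 / 0.566847614 ≈ 34.07.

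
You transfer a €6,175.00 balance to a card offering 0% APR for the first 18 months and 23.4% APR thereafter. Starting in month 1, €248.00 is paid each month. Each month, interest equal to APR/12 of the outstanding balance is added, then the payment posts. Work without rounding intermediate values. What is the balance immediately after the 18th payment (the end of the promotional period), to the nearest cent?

Promo months 1–18 at r₀ = 0%/12 = 0; months 19+ at r₁ = 23.4%/12 = 0.0195.
After month 18 (no interest yet): B = €6,175.00 − 18·€248.00 = €1,711.00.

€1,711.00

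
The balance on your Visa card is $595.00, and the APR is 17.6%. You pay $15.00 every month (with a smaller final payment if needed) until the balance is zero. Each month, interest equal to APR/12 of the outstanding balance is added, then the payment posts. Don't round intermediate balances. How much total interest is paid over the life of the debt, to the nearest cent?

$303.09

Monthly rate r = 17.6%/12 = 1.46667% = 0.0146667.
Payoff takes n = ⌈−ln(1 − rB₀/P)/ln(1+r)⌉ = ⌈59.872⌉ = 60 payments; the last is $13.09.
Total paid = 59·$15.00 + $13.09 = $898.09.
Total interest = total paid − principal = $898.09 − $595.00 = $303.09.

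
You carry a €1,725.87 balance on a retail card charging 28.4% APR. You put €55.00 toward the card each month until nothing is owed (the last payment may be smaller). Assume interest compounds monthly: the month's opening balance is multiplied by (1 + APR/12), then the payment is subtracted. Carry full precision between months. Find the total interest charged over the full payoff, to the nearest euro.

Monthly rate r = 28.4%/12 = 2.36667% = 0.0236667.
Payoff takes n = ⌈−ln(1 − rB₀/P)/ln(1+r)⌉ = ⌈58.027⌉ = 59 payments; the last is €1.50.
Total paid = 58·€55.00 + €1.50 = €3,191.50.
Total interest = total paid − principal = €3,191.50 − €1,725.87 = €1,465.63.

€1,466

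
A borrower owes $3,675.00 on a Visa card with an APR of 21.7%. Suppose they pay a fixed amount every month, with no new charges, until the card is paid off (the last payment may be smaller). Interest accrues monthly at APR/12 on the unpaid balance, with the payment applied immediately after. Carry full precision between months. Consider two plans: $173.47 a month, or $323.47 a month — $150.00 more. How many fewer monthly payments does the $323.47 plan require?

Monthly rate r = 21.7%/12 = 1.80833% = 0.0180833.
At $173.47/mo: n = ⌈−ln(1 − rB₀/P)/ln(1+r)⌉ = 27 payments (last $165.40); total interest = total paid − $3,675.00 = $1,000.62.
At $323.47/mo: 13 payments (last $269.61); total interest $476.25.
Payments saved = 27 − 13 = 14.

14 fewer payments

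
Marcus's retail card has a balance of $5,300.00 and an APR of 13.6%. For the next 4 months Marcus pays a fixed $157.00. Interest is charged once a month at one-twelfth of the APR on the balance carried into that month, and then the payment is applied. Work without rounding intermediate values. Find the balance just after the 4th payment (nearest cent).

Monthly rate r = 13.6%/12 = 1.13333% = 0.0113333.
Each month: B ← B·(1+r) − $157.00.
Month 1: interest $60.07; balance after payment $5,203.07.
Month 2: interest $58.97; balance after payment $5,105.03.
Month 3: interest $57.86; balance after payment $5,005.89.
Month 4: interest $56.73; balance after payment $4,905.63.

$4,905.63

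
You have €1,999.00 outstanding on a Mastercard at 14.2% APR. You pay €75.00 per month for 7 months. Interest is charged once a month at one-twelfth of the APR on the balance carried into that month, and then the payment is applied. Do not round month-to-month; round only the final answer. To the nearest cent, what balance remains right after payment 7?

€1,626.57

Monthly rate r = 14.2%/12 = 1.18333% = 0.0118333.
Each month: B ← B·(1+r) − €75.00.
Month 1: interest €23.65; balance after payment €1,947.65.
Month 2: interest €23.05; balance after payment €1,895.70.
Month 3: interest €22.43; balance after payment €1,843.13.
Month 4: interest €21.81; balance after payment €1,789.94.
Month 5: interest €21.18; balance after payment €1,736.13.
Month 6: interest €20.54; balance after payment €1,681.67.
Month 7: interest €19.90; balance after payment €1,626.57.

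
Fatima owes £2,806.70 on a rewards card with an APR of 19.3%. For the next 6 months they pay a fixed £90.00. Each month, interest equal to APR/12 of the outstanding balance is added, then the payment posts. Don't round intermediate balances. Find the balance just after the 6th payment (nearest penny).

Monthly rate r = 19.3%/12 = 1.60833% = 0.0160833.
Each month: B ← B·(1+r) − £90.00.
Month 1: interest £45.14; balance after payment £2,761.84.
Month 2: interest £44.42; balance after payment £2,716.26.
Month 3: interest £43.69; balance after payment £2,669.95.
Month 4: interest £42.94; balance after payment £2,622.89.
Month 5: interest £42.18; balance after payment £2,575.07.
Month 6: interest £41.42; balance after payment £2,526.49.

£2,526.49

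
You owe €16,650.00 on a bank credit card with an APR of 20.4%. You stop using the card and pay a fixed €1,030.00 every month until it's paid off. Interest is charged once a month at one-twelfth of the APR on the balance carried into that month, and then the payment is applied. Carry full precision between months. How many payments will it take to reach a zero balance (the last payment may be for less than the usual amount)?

Monthly rate r = 20.4%/12 = 1.7% = 0.017.
Recurrence: B ← B·(1+r) − €1,030.00.
Month 1: interest €283.05; balance after payment €15,903.05.
Month 2: interest €270.35; balance after payment €15,143.40.
Closed form: n = −ln(1 − rB₀/P)/ln(1+r) = −ln(0.72519)/ln(1.017) ≈ 19.061, so the balance reaches zero during payment 20.

20 payments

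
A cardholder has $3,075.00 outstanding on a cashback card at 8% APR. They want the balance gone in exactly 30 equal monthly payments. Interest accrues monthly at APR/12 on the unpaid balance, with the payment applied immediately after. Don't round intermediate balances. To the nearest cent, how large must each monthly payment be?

Monthly rate r = 8%/12 = 0.666667% = 0.00666667.
Level-payment amortization: P = B₀·r / (1 − (1+r)^(−n)) = 3075.00·0.00666667 / (1 − 1.00667^(−30)).
Denominator 1 − (1+r)^(−30) = 0.18072566.
P = 20.5 / 0.18072566 ≈ 113.43.

$113.43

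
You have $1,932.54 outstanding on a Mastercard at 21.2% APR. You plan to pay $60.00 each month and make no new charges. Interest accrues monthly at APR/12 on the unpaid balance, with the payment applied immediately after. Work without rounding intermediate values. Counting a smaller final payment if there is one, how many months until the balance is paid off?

Monthly rate r = 21.2%/12 = 1.76667% = 0.0176667.
Recurrence: B ← B·(1+r) − $60.00.
Month 1: interest $34.14; balance after payment $1,906.68.
Month 2: interest $33.68; balance after payment $1,880.37.
Closed form: n = −ln(1 − rB₀/P)/ln(1+r) = −ln(0.43097)/ln(1.01767) ≈ 48.063, so the balance reaches zero during payment 49.

49 payments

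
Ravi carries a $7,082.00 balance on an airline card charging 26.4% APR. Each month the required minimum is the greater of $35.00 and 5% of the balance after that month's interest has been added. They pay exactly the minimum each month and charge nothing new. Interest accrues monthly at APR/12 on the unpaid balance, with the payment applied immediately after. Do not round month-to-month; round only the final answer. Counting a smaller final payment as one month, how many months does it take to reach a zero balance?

105 months

Monthly rate r = 26.4%/12 = 2.2% = 0.022.
While 5% of the post-interest balance exceeds $35.00, each month B ← (B·(1+r))·(1 − 0.05), i.e. B shrinks by the factor (1+r)·0.95 = 0.9709.
This holds for months 1–80. Entering month 81 the balance is $666.98; 5% of the post-interest balance is now below $35.00, so the flat $35.00 minimum applies from here.
From month 81 a fixed $35.00 at rate r clears $666.98 in 25 more payments. Total: 80 + 25 = 105 months.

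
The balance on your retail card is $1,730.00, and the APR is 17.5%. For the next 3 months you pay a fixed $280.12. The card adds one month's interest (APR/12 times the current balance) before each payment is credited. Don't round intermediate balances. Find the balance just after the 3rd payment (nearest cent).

$954.12

Monthly rate r = 17.5%/12 = 1.45833% = 0.0145833.
Each month: B ← B·(1+r) − $280.12.
Month 1: interest $25.23; balance after payment $1,475.11.
Month 2: interest $21.51; balance after payment $1,216.50.
Month 3: interest $17.74; balance after payment $954.12.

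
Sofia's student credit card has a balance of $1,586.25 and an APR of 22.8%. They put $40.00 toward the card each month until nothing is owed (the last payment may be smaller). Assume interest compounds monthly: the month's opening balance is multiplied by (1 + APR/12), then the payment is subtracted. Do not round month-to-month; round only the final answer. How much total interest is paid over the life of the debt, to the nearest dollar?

Monthly rate r = 22.8%/12 = 1.9% = 0.019.
Payoff takes n = ⌈−ln(1 − rB₀/P)/ln(1+r)⌉ = ⌈74.396⌉ = 75 payments; the last is $15.94.
Total paid = 74·$40.00 + $15.94 = $2,975.94.
Total interest = total paid − principal = $2,975.94 − $1,586.25 = $1,389.69.

$1,390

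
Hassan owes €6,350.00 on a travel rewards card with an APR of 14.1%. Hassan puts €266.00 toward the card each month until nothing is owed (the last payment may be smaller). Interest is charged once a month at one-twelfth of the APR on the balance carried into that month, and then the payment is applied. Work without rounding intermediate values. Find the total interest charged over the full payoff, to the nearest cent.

€1,146.37

Monthly rate r = 14.1%/12 = 1.175% = 0.01175.
Payoff takes n = ⌈−ln(1 − rB₀/P)/ln(1+r)⌉ = ⌈28.181⌉ = 29 payments; the last is €48.37.
Total paid = 28·€266.00 + €48.37 = €7,496.37.
Total interest = total paid − principal = €7,496.37 − €6,350.00 = €1,146.37.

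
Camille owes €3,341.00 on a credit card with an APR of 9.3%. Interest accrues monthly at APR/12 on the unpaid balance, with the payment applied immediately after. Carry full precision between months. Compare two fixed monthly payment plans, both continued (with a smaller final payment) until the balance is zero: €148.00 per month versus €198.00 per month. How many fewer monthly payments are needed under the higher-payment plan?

6 fewer payments

Monthly rate r = 9.3%/12 = 0.775% = 0.00775.
At €148.00/mo: n = ⌈−ln(1 − rB₀/P)/ln(1+r)⌉ = 25 payments (last €134.81); total interest = total paid − €3,341.00 = €345.81.
At €198.00/mo: 19 payments (last €30.54); total interest €253.54.
Payments saved = 25 − 19 = 6.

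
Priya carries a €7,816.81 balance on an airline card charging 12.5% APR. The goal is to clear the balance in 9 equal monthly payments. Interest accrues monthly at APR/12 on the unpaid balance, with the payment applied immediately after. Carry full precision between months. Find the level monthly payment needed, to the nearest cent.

Monthly rate r = 12.5%/12 = 1.04167% = 0.0104167.
Level-payment amortization: P = B₀·r / (1 − (1+r)^(−n)) = 7816.81·0.0104167 / (1 − 1.01042^(−9)).
Denominator 1 − (1+r)^(−9) = 0.0890480099.
P = 81.4251 / 0.0890480099 ≈ 914.40.

€914.40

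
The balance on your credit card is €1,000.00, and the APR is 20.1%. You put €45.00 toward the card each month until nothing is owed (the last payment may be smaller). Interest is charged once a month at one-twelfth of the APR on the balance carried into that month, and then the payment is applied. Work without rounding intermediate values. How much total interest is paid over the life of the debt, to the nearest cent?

€261.24

Monthly rate r = 20.1%/12 = 1.675% = 0.01675.
Payoff takes n = ⌈−ln(1 − rB₀/P)/ln(1+r)⌉ = ⌈28.027⌉ = 29 payments; the last is €1.24.
Total paid = 28·€45.00 + €1.24 = €1,261.24.
Total interest = total paid − principal = €1,261.24 − €1,000.00 = €261.24.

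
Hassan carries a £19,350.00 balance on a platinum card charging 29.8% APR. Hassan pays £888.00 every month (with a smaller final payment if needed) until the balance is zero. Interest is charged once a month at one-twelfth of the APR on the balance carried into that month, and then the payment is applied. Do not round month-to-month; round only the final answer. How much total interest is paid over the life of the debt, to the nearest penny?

£8,851.96

Monthly rate r = 29.8%/12 = 2.48333% = 0.0248333.
Payoff takes n = ⌈−ln(1 − rB₀/P)/ln(1+r)⌉ = ⌈31.757⌉ = 32 payments; the last is £673.96.
Total paid = 31·£888.00 + £673.96 = £28,201.96.
Total interest = total paid − principal = £28,201.96 − £19,350.00 = £8,851.96.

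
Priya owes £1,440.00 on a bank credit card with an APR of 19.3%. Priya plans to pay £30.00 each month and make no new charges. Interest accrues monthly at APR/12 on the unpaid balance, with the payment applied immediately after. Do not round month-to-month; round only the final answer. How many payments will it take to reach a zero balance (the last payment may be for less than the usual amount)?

Monthly rate r = 19.3%/12 = 1.60833% = 0.0160833.
Recurrence: B ← B·(1+r) − £30.00.
Month 1: interest £23.16; balance after payment £1,433.16.
Month 2: interest £23.05; balance after payment £1,426.21.
Closed form: n = −ln(1 − rB₀/P)/ln(1+r) = −ln(0.228)/ln(1.01608) ≈ 92.659, so the balance reaches zero during payment 93.

93 payments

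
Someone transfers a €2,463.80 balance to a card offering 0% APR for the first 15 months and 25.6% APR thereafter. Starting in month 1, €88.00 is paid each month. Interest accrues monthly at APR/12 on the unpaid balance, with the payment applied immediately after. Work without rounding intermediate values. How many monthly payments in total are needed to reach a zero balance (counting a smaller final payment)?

Promo months 1–15 at r₀ = 0%/12 = 0; months 16+ at r₁ = 25.6%/12 = 0.0213333.
After month 15 (no interest yet): B = €2,463.80 − 15·€88.00 = €1,143.80.
Then at r₁ with €88.00/mo: n₂ = −ln(1 − r₁·B/P)/ln(1+r₁) ≈ 15.38 → 16 more payments.

31 months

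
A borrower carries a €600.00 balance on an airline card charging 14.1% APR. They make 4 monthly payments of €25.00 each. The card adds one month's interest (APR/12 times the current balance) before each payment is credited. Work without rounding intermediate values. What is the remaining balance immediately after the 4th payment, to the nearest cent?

Monthly rate r = 14.1%/12 = 1.175% = 0.01175.
Each month: B ← B·(1+r) − €25.00.
Month 1: interest €7.05; balance after payment €582.05.
Month 2: interest €6.84; balance after payment €563.89.
Month 3: interest €6.63; balance after payment €545.51.
Month 4: interest €6.41; balance after payment €526.92.

€526.92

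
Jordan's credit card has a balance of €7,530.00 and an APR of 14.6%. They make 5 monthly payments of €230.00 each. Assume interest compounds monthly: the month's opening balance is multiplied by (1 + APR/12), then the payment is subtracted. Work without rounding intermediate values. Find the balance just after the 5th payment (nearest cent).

Monthly rate r = 14.6%/12 = 1.21667% = 0.0121667.
Each month: B ← B·(1+r) − €230.00.
Month 1: interest €91.61; balance after payment €7,391.61.
Month 2: interest €89.93; balance after payment €7,251.55.
Month 3: interest €88.23; balance after payment €7,109.77.
Month 4: interest €86.50; balance after payment €6,966.28.
Month 5: interest €84.76; balance after payment €6,821.03.

€6,821.03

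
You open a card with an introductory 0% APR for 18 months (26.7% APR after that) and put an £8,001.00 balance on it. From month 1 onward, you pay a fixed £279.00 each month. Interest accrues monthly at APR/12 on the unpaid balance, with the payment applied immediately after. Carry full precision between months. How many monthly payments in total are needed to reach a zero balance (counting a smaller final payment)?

Promo months 1–18 at r₀ = 0%/12 = 0; months 19+ at r₁ = 26.7%/12 = 0.02225.
After month 18 (no interest yet): B = £8,001.00 − 18·£279.00 = £2,979.00.
Then at r₁ with £279.00/mo: n₂ = −ln(1 − r₁·B/P)/ln(1+r₁) ≈ 12.33 → 13 more payments.

31 months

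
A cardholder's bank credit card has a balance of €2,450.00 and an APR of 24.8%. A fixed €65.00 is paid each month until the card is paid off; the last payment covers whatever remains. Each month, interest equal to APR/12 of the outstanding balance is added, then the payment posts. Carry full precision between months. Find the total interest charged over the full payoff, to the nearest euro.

Monthly rate r = 24.8%/12 = 2.06667% = 0.0206667.
Payoff takes n = ⌈−ln(1 − rB₀/P)/ln(1+r)⌉ = ⌈73.791⌉ = 74 payments; the last is €51.55.
Total paid = 73·€65.00 + €51.55 = €4,796.55.
Total interest = total paid − principal = €4,796.55 − €2,450.00 = €2,346.55.

€2,347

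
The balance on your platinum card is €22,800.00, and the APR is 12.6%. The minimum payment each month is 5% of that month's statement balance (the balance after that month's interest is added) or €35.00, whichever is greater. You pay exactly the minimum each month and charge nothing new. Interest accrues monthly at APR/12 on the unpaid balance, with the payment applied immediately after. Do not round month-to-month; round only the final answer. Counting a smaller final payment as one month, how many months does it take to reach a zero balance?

Monthly rate r = 12.6%/12 = 1.05% = 0.0105.
While 5% of the post-interest balance exceeds €35.00, each month B ← (B·(1+r))·(1 − 0.05), i.e. B shrinks by the factor (1+r)·0.95 = 0.95997.
This holds for months 1–86. Entering month 87 the balance is €679.65; 5% of the post-interest balance is now below €35.00, so the flat €35.00 minimum applies from here.
From month 87 a fixed €35.00 at rate r clears €679.65 in 22 more payments. Total: 86 + 22 = 108 months.

108 months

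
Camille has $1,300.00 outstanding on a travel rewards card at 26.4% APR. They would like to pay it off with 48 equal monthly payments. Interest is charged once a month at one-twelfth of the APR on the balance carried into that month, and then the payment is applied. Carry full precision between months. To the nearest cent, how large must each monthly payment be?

$44.13

Monthly rate r = 26.4%/12 = 2.2% = 0.022.
Level-payment amortization: P = B₀·r / (1 − (1+r)^(−n)) = 1300.00·0.022 / (1 − 1.022^(−48)).
Denominator 1 − (1+r)^(−48) = 0.648150449.
P = 28.6 / 0.648150449 ≈ 44.13.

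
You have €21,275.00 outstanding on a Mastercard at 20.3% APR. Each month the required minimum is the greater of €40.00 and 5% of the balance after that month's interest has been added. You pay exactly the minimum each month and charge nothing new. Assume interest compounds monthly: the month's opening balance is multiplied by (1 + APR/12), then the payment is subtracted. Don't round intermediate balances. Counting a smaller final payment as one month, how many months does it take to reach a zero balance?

120 months

Monthly rate r = 20.3%/12 = 1.69167% = 0.0169167.
While 5% of the post-interest balance exceeds €40.00, each month B ← (B·(1+r))·(1 − 0.05), i.e. B shrinks by the factor (1+r)·0.95 = 0.96607.
This holds for months 1–96. Entering month 97 the balance is €773.98; 5% of the post-interest balance is now below €40.00, so the flat €40.00 minimum applies from here.
From month 97 a fixed €40.00 at rate r clears €773.98 in 24 more payments. Total: 96 + 24 = 120 months.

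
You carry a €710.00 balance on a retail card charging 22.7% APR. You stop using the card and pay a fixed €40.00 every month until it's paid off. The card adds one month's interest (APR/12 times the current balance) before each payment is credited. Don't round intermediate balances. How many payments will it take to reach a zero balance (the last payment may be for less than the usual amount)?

22 payments

Monthly rate r = 22.7%/12 = 1.89167% = 0.0189167.
Recurrence: B ← B·(1+r) − €40.00.
Month 1: interest €13.43; balance after payment €683.43.
Month 2: interest €12.93; balance after payment €656.36.
Closed form: n = −ln(1 − rB₀/P)/ln(1+r) = −ln(0.66423)/ln(1.01892) ≈ 21.832, so the balance reaches zero during payment 22.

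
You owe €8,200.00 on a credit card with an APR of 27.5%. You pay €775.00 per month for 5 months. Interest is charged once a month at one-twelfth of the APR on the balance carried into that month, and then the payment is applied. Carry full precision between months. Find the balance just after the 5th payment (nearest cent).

Monthly rate r = 27.5%/12 = 2.29167% = 0.0229167.
Each month: B ← B·(1+r) − €775.00.
Month 1: interest €187.92; balance after payment €7,612.92.
Month 2: interest €174.46; balance after payment €7,012.38.
Month 3: interest €160.70; balance after payment €6,398.08.
Month 4: interest €146.62; balance after payment €5,769.70.
Month 5: interest €132.22; balance after payment €5,126.92.

€5,126.92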